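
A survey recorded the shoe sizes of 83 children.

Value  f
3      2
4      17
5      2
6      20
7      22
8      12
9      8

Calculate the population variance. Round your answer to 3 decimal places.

Values: 3, 4, 5, 6, 7, 8, 9
n = 83, Σfx = 526, mean = 6.3373
Σfx² = 3554
Σf(x − x̄)² = Σfx² − (Σfx)²/n = 3554 − 526²/83 = 220.5542
Population variance = 220.5542 / 83 = 2.6573

2.657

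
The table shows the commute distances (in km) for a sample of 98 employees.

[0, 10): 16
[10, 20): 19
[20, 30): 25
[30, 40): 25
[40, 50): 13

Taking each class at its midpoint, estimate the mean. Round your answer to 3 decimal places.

Midpoints: 5, 15, 25, 35, 45
Σfm = 16×5 + 19×15 + 25×25 + 25×35 + 13×45 = 2450
n = Σf = 98
Mean = 2450 / 98 = 25.0000

25.000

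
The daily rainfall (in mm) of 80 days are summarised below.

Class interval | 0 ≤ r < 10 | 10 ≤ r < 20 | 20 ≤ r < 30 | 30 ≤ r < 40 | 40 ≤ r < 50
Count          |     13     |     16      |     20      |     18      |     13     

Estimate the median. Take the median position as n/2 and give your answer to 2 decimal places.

Cumulative frequencies: 13, 29, 49, 67, 80
n = 80; position = n/2 = 40.
This falls in the class 20 ≤ r < 30: L = 20, F = 29, f = 20, h = 10.
Median ≈ 20 + ((40 − 29) / 20) × 10 = 25.5000

25.50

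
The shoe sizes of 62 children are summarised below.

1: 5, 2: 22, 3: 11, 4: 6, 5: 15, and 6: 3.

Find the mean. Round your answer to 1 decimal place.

Values: 1, 2, 3, 4, 5, 6
Σfx = 5×1 + 22×2 + 11×3 + 6×4 + 15×5 + 3×6 = 199
n = Σf = 62
Mean = 199 / 62 = 3.2097

3.2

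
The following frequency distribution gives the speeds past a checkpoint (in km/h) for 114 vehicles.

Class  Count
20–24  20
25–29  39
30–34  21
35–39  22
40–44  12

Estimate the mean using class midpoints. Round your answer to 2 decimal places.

Midpoints: 22, 27, 32, 37, 42
Σfm = 20×22 + 39×27 + 21×32 + 22×37 + 12×42 = 3483
n = Σf = 114
Mean = 3483 / 114 = 30.5526

30.55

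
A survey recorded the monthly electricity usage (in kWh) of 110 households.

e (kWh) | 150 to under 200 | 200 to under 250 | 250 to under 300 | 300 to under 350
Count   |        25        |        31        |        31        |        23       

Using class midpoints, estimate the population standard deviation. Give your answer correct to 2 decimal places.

Midpoints: 175, 225, 275, 325
n = 110, Σfm = 27350, mean = 248.6364
Σfm² = 7108750
Σf(m − x̄)² = Σfm² − (Σfm)²/n = 7108750 − 27350²/110 = 308545.4545
Population variance = 308545.4545 / 110 = 2804.9587
Standard deviation = √2804.9587 = 52.9619

52.96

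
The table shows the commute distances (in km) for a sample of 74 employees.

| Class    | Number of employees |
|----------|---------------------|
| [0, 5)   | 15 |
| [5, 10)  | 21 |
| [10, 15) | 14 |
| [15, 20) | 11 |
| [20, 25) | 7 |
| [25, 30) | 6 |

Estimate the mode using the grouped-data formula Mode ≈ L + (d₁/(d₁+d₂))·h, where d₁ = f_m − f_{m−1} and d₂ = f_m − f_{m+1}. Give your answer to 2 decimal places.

7.31

Modal class: [5, 10) (highest frequency 21).
d₁ = 21 − 15 = 6, d₂ = 21 − 14 = 7
Mode ≈ 5 + (6/(6+7)) × 5 = 5 + 2.3077 = 7.3077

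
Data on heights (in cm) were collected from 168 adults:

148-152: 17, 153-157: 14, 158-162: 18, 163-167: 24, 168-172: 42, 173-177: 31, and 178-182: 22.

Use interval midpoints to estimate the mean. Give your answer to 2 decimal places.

167.17

Midpoints: 150, 155, 160, 165, 170, 175, 180
Σfm = 17×150 + 14×155 + 18×160 + 24×165 + 42×170 + 31×175 + 22×180 = 28085
n = Σf = 168
Mean = 28085 / 168 = 167.1726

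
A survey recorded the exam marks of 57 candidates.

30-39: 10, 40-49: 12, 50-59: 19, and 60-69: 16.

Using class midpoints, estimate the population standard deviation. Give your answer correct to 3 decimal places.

Midpoints: 34.5, 44.5, 54.5, 64.5
n = 57, Σfm = 2946.5, mean = 51.6930
Σfm² = 158664.25
Σf(m − x̄)² = Σfm² − (Σfm)²/n = 158664.25 − 2946.5²/57 = 6350.8772
Population variance = 6350.8772 / 57 = 111.4189
Standard deviation = √111.4189 = 10.5555

10.556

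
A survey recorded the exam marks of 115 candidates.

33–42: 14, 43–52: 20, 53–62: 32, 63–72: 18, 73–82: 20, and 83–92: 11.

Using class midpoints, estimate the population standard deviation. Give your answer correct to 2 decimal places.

Midpoints: 37.5, 47.5, 57.5, 67.5, 77.5, 87.5
n = 115, Σfm = 7042.5, mean = 61.2391
Σfm² = 456968.75
Σf(m − x̄)² = Σfm² − (Σfm)²/n = 456968.75 − 7042.5²/115 = 25692.1739
Population variance = 25692.1739 / 115 = 223.4102
Standard deviation = √223.4102 = 14.9469

14.95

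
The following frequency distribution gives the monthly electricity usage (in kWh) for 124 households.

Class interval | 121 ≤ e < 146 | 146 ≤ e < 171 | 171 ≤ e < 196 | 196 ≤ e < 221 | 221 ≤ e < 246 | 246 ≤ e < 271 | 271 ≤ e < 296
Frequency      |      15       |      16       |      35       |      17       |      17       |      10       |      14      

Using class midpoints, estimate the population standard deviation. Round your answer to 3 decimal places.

Midpoints: 133.5, 158.5, 183.5, 208.5, 233.5, 258.5, 283.5
n = 124, Σfm = 25029, mean = 201.8468
Σfm² = 5307159
Σf(m − x̄)² = Σfm² − (Σfm)²/n = 5307159 − 25029²/124 = 255136.0887
Population variance = 255136.0887 / 124 = 2057.5491
Standard deviation = √2057.5491 = 45.3602

45.360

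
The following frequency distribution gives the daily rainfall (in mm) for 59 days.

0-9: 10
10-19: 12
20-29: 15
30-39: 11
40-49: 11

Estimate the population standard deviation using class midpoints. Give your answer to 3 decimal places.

Midpoints: 4.5, 14.5, 24.5, 34.5, 44.5
n = 59, Σfm = 1455.5, mean = 24.6695
Σfm² = 46604.75
Σf(m − x̄)² = Σfm² − (Σfm)²/n = 46604.75 − 1455.5²/59 = 10698.3051
Population variance = 10698.3051 / 59 = 181.3272
Standard deviation = √181.3272 = 13.4658

13.466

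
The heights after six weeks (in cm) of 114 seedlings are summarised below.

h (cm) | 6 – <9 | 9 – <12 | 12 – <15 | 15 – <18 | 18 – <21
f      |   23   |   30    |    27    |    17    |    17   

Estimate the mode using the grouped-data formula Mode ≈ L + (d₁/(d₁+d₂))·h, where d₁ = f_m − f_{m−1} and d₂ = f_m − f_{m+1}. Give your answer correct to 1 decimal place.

11.1

Modal class: 9 – <12 (highest frequency 30).
d₁ = 30 − 23 = 7, d₂ = 30 − 27 = 3
Mode ≈ 9 + (7/(7+3)) × 3 = 9 + 2.1000 = 11.1000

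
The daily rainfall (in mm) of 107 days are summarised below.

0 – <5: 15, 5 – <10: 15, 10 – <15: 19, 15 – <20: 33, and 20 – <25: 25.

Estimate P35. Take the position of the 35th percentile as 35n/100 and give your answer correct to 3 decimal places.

Cumulative frequencies: 15, 30, 49, 82, 107
n = 107; position = 35n/100 = 37.45.
This falls in the class 10 – <15: L = 10, F = 30, f = 19, h = 5.
35th percentile ≈ 10 + ((37.45 − 30) / 19) × 5 = 11.9605

11.961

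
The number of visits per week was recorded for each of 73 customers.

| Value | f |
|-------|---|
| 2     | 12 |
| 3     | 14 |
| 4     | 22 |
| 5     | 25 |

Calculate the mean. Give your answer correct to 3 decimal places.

3.822

Values: 2, 3, 4, 5
Σfx = 12×2 + 14×3 + 22×4 + 25×5 = 279
n = Σf = 73
Mean = 279 / 73 = 3.8219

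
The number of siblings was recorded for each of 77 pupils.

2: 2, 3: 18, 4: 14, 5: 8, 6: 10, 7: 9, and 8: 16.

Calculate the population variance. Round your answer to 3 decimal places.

Values: 2, 3, 4, 5, 6, 7, 8
n = 77, Σfx = 405, mean = 5.2597
Σfx² = 2419
Σf(x − x̄)² = Σfx² − (Σfx)²/n = 2419 − 405²/77 = 288.8052
Population variance = 288.8052 / 77 = 3.7507

3.751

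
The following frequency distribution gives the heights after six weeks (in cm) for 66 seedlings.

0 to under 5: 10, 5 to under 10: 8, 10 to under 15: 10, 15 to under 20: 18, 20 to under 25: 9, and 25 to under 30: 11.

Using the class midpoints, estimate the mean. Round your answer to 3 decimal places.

15.606

Midpoints: 2.5, 7.5, 12.5, 17.5, 22.5, 27.5
Σfm = 10×2.5 + 8×7.5 + 10×12.5 + 18×17.5 + 9×22.5 + 11×27.5 = 1030
n = Σf = 66
Mean = 1030 / 66 = 15.6061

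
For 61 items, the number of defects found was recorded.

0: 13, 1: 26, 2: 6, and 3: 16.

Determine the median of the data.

Cumulative frequencies: 13, 39, 45, 61
n = 61, so the median is the value in position (n+1)/2 = 31.
Position 31 falls at value 1.

1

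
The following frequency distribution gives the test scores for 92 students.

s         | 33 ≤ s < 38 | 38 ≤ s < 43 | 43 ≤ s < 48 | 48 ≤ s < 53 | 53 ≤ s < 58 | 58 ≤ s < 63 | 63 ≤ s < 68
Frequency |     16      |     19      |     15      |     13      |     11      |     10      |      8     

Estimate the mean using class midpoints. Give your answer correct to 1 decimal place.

48.0

Midpoints: 35.5, 40.5, 45.5, 50.5, 55.5, 60.5, 65.5
Σfm = 16×35.5 + 19×40.5 + 15×45.5 + 13×50.5 + 11×55.5 + 10×60.5 + 8×65.5 = 4416
n = Σf = 92
Mean = 4416 / 92 = 48.0000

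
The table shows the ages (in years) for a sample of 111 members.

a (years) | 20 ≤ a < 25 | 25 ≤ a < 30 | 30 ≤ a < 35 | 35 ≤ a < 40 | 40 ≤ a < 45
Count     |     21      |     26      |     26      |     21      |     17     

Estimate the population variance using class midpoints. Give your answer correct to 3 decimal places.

Midpoints: 22.5, 27.5, 32.5, 37.5, 42.5
n = 111, Σfm = 3542.5, mean = 31.9144
Σfm² = 117993.75
Σf(m − x̄)² = Σfm² − (Σfm)²/n = 117993.75 − 3542.5²/111 = 4936.9369
Population variance = 4936.9369 / 111 = 44.4769

44.477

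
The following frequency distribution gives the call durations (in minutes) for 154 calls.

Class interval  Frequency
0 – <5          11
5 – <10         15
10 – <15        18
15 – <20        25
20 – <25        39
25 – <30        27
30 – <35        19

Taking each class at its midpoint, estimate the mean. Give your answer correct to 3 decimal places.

19.740

Midpoints: 2.5, 7.5, 12.5, 17.5, 22.5, 27.5, 32.5
Σfm = 11×2.5 + 15×7.5 + 18×12.5 + 25×17.5 + 39×22.5 + 27×27.5 + 19×32.5 = 3040
n = Σf = 154
Mean = 3040 / 154 = 19.7403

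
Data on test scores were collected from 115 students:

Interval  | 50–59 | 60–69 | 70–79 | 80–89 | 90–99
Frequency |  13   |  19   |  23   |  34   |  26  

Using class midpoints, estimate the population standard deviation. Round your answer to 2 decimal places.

Midpoints: 54.5, 64.5, 74.5, 84.5, 94.5
n = 115, Σfm = 8977.5, mean = 78.0652
Σfm² = 720268.75
Σf(m − x̄)² = Σfm² − (Σfm)²/n = 720268.75 − 8977.5²/115 = 19438.2609
Population variance = 19438.2609 / 115 = 169.0284
Standard deviation = √169.0284 = 13.0011

13.00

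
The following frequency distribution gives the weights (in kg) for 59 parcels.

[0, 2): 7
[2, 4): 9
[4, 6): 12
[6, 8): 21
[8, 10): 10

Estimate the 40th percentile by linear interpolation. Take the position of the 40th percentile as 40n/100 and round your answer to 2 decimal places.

Cumulative frequencies: 7, 16, 28, 49, 59
n = 59; position = 40n/100 = 23.6.
This falls in the class [4, 6): L = 4, F = 16, f = 12, h = 2.
40th percentile ≈ 4 + ((23.6 − 16) / 12) × 2 = 5.2667

5.27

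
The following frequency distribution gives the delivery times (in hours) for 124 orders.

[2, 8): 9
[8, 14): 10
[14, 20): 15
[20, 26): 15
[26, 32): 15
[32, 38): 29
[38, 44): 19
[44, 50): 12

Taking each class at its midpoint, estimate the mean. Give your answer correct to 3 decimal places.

28.613

Midpoints: 5, 11, 17, 23, 29, 35, 41, 47
Σfm = 9×5 + 10×11 + 15×17 + 15×23 + 15×29 + 29×35 + 19×41 + 12×47 = 3548
n = Σf = 124
Mean = 3548 / 124 = 28.6129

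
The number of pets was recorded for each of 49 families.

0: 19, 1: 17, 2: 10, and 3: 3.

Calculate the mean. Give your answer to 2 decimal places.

0.94

Values: 0, 1, 2, 3
Σfx = 19×0 + 17×1 + 10×2 + 3×3 = 46
n = Σf = 49
Mean = 46 / 49 = 0.9388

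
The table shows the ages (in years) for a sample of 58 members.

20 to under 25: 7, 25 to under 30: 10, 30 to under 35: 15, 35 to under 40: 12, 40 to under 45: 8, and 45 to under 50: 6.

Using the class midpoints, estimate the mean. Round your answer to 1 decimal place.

Midpoints: 22.5, 27.5, 32.5, 37.5, 42.5, 47.5
Σfm = 7×22.5 + 10×27.5 + 15×32.5 + 12×37.5 + 8×42.5 + 6×47.5 = 1995
n = Σf = 58
Mean = 1995 / 58 = 34.3966

34.4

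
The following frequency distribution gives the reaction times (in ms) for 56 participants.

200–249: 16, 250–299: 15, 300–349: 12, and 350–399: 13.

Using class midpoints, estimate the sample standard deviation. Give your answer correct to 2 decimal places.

56.95

Midpoints: 224.5, 274.5, 324.5, 374.5
n = 56, Σfm = 16472, mean = 294.1429
Σfm² = 5023514
Σf(m − x̄)² = Σfm² − (Σfm)²/n = 5023514 − 16472²/56 = 178392.8571
Sample variance = 178392.8571 / 55 = 3243.5065
Standard deviation = √3243.5065 = 56.9518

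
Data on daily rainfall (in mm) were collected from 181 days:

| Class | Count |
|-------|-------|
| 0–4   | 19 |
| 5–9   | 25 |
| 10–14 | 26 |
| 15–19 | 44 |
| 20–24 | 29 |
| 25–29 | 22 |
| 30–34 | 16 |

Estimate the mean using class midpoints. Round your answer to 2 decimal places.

Midpoints: 2, 7, 12, 17, 22, 27, 32
Σfm = 19×2 + 25×7 + 26×12 + 44×17 + 29×22 + 22×27 + 16×32 = 3017
n = Σf = 181
Mean = 3017 / 181 = 16.6685

16.67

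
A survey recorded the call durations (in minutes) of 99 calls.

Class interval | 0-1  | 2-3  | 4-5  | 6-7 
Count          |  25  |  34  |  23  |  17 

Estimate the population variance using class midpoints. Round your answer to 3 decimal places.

4.269

Midpoints: 0.5, 2.5, 4.5, 6.5
n = 99, Σfm = 311.5, mean = 3.1465
Σfm² = 1402.75
Σf(m − x̄)² = Σfm² − (Σfm)²/n = 1402.75 − 311.5²/99 = 422.6263
Population variance = 422.6263 / 99 = 4.2690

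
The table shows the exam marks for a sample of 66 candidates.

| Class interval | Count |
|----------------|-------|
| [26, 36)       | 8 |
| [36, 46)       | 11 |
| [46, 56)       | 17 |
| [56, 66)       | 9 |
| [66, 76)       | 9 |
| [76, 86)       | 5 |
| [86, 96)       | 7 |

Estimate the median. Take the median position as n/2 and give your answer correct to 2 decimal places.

54.24

Cumulative frequencies: 8, 19, 36, 45, 54, 59, 66
n = 66; position = n/2 = 33.
This falls in the class [46, 56): L = 46, F = 19, f = 17, h = 10.
Median ≈ 46 + ((33 − 19) / 17) × 10 = 54.2353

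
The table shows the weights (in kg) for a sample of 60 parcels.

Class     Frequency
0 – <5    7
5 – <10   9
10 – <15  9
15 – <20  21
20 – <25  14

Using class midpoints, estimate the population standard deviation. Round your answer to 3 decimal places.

Midpoints: 2.5, 7.5, 12.5, 17.5, 22.5
n = 60, Σfm = 880, mean = 14.6667
Σfm² = 15475
Σf(m − x̄)² = Σfm² − (Σfm)²/n = 15475 − 880²/60 = 2568.3333
Population variance = 2568.3333 / 60 = 42.8056
Standard deviation = √42.8056 = 6.5426

6.543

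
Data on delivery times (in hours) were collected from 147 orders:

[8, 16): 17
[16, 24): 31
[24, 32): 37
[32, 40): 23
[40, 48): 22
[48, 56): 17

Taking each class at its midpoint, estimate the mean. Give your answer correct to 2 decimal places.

Midpoints: 12, 20, 28, 36, 44, 52
Σfm = 17×12 + 31×20 + 37×28 + 23×36 + 22×44 + 17×52 = 4540
n = Σf = 147
Mean = 4540 / 147 = 30.8844

30.88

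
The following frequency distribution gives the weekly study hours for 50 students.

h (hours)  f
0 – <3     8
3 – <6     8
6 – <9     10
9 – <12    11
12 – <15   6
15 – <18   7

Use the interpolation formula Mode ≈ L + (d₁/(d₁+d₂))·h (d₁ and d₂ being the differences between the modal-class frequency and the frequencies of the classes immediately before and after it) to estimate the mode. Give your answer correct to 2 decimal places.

9.50

Modal class: 9 – <12 (highest frequency 11).
d₁ = 11 − 10 = 1, d₂ = 11 − 6 = 5
Mode ≈ 9 + (1/(1+5)) × 3 = 9 + 0.5000 = 9.5000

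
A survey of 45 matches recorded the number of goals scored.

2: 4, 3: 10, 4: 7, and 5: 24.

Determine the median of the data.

Cumulative frequencies: 4, 14, 21, 45
n = 45, so the median is the value in position (n+1)/2 = 23.
Position 23 falls at value 5.

5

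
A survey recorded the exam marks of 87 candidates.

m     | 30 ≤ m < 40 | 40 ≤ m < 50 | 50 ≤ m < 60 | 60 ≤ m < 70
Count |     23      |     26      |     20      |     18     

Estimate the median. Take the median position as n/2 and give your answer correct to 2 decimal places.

47.88

Cumulative frequencies: 23, 49, 69, 87
n = 87; position = n/2 = 43.5.
This falls in the class 40 ≤ m < 50: L = 40, F = 23, f = 26, h = 10.
Median ≈ 40 + ((43.5 − 23) / 26) × 10 = 47.8846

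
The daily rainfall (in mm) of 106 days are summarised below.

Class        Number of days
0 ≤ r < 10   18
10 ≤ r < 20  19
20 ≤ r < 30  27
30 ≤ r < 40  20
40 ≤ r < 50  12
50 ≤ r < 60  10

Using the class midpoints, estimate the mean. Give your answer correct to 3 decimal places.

26.792

Midpoints: 5, 15, 25, 35, 45, 55
Σfm = 18×5 + 19×15 + 27×25 + 20×35 + 12×45 + 10×55 = 2840
n = Σf = 106
Mean = 2840 / 106 = 26.7925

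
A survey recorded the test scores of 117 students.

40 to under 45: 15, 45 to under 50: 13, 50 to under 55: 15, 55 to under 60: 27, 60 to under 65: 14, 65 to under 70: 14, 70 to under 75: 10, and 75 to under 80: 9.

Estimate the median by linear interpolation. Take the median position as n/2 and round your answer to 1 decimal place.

Cumulative frequencies: 15, 28, 43, 70, 84, 98, 108, 117
n = 117; position = n/2 = 58.5.
This falls in the class 55 to under 60: L = 55, F = 43, f = 27, h = 5.
Median ≈ 55 + ((58.5 − 43) / 27) × 5 = 57.8704

57.9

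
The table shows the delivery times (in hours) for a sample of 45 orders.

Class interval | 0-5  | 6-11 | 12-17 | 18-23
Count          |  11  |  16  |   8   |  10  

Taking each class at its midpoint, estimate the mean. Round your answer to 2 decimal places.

Midpoints: 2.5, 8.5, 14.5, 20.5
Σfm = 11×2.5 + 16×8.5 + 8×14.5 + 10×20.5 = 484.5
n = Σf = 45
Mean = 484.5 / 45 = 10.7667

10.77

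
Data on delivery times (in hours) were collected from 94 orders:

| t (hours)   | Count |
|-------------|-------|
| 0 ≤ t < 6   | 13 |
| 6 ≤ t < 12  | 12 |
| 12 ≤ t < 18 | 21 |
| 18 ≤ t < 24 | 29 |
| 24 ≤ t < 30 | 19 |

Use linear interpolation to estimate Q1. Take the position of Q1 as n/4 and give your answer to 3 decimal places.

Cumulative frequencies: 13, 25, 46, 75, 94
n = 94; position = n/4 = 23.5.
This falls in the class 6 ≤ t < 12: L = 6, F = 13, f = 12, h = 6.
Lower quartile ≈ 6 + ((23.5 − 13) / 12) × 6 = 11.2500

11.250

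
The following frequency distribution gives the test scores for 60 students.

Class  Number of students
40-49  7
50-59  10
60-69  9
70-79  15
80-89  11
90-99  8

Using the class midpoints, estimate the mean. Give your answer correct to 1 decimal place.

Midpoints: 44.5, 54.5, 64.5, 74.5, 84.5, 94.5
Σfm = 7×44.5 + 10×54.5 + 9×64.5 + 15×74.5 + 11×84.5 + 8×94.5 = 4240
n = Σf = 60
Mean = 4240 / 60 = 70.6667

70.7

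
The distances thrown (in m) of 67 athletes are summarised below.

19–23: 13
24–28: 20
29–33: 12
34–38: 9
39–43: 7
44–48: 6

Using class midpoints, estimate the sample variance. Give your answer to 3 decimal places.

Midpoints: 21, 26, 31, 36, 41, 46
n = 67, Σfm = 2052, mean = 30.6269
Σfm² = 66912
Σf(m − x̄)² = Σfm² − (Σfm)²/n = 66912 − 2052²/67 = 4065.6716
Sample variance = 4065.6716 / 66 = 61.6011

61.601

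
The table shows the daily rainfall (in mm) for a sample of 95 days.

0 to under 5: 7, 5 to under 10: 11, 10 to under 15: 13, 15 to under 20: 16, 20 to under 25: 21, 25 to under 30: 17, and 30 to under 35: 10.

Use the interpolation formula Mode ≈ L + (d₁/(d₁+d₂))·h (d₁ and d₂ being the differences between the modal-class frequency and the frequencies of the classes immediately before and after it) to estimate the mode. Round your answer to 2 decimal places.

22.78

Modal class: 20 to under 25 (highest frequency 21).
d₁ = 21 − 16 = 5, d₂ = 21 − 17 = 4
Mode ≈ 20 + (5/(5+4)) × 5 = 20 + 2.7778 = 22.7778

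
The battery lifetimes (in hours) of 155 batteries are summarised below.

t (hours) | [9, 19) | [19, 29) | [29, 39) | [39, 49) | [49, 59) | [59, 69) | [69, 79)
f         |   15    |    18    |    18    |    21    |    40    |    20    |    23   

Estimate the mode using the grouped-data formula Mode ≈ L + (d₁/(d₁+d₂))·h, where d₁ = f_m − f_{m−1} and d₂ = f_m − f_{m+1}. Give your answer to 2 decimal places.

53.87

Modal class: [49, 59) (highest frequency 40).
d₁ = 40 − 21 = 19, d₂ = 40 − 20 = 20
Mode ≈ 49 + (19/(19+20)) × 10 = 49 + 4.8718 = 53.8718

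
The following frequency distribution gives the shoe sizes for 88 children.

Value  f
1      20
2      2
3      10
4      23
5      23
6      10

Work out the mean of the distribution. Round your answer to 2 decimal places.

3.65

Values: 1, 2, 3, 4, 5, 6
Σfx = 20×1 + 2×2 + 10×3 + 23×4 + 23×5 + 10×6 = 321
n = Σf = 88
Mean = 321 / 88 = 3.6477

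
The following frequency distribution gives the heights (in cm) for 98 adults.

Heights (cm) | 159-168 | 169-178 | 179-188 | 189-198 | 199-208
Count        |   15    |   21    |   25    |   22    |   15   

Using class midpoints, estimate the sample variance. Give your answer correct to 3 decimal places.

Midpoints: 163.5, 173.5, 183.5, 193.5, 203.5
n = 98, Σfm = 17993, mean = 183.6020
Σfm² = 3319850.5
Σf(m − x̄)² = Σfm² − (Σfm)²/n = 3319850.5 − 17993²/98 = 16298.9796
Sample variance = 16298.9796 / 97 = 168.0307

168.031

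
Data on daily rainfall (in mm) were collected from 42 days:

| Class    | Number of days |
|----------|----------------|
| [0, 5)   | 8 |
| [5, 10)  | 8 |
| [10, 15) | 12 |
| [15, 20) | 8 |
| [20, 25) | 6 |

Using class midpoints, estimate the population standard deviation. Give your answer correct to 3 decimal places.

6.529

Midpoints: 2.5, 7.5, 12.5, 17.5, 22.5
n = 42, Σfm = 505, mean = 12.0238
Σfm² = 7862.5
Σf(m − x̄)² = Σfm² − (Σfm)²/n = 7862.5 − 505²/42 = 1790.4762
Population variance = 1790.4762 / 42 = 42.6304
Standard deviation = √42.6304 = 6.5292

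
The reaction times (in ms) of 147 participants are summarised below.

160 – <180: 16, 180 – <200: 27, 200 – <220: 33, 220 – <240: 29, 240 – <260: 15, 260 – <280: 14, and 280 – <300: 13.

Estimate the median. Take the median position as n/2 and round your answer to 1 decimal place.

218.5

Cumulative frequencies: 16, 43, 76, 105, 120, 134, 147
n = 147; position = n/2 = 73.5.
This falls in the class 200 – <220: L = 200, F = 43, f = 33, h = 20.
Median ≈ 200 + ((73.5 − 43) / 33) × 20 = 218.4848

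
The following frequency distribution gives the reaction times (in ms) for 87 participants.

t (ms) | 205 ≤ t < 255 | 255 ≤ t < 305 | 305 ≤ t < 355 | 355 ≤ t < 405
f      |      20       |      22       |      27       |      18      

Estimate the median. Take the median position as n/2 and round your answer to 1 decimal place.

Cumulative frequencies: 20, 42, 69, 87
n = 87; position = n/2 = 43.5.
This falls in the class 305 ≤ t < 355: L = 305, F = 42, f = 27, h = 50.
Median ≈ 305 + ((43.5 − 42) / 27) × 50 = 307.7778

307.8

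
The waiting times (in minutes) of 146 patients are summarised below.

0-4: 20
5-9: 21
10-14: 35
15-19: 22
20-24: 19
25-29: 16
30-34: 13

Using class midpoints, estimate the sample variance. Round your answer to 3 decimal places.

Midpoints: 2, 7, 12, 17, 22, 27, 32
n = 146, Σfm = 2247, mean = 15.3904
Σfm² = 46679
Σf(m − x̄)² = Σfm² − (Σfm)²/n = 46679 − 2247²/146 = 12096.7466
Sample variance = 12096.7466 / 145 = 83.4258

83.426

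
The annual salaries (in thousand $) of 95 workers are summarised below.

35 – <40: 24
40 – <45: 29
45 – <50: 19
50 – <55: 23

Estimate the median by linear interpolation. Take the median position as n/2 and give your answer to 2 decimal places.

Cumulative frequencies: 24, 53, 72, 95
n = 95; position = n/2 = 47.5.
This falls in the class 40 – <45: L = 40, F = 24, f = 29, h = 5.
Median ≈ 40 + ((47.5 − 24) / 29) × 5 = 44.0517

44.05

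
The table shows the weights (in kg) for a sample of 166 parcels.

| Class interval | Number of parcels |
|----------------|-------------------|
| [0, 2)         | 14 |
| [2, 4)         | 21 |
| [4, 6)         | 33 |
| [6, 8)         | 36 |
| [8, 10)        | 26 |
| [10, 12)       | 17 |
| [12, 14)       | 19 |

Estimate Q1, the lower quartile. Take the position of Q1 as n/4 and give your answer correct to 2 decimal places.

Cumulative frequencies: 14, 35, 68, 104, 130, 147, 166
n = 166; position = n/4 = 41.5.
This falls in the class [4, 6): L = 4, F = 35, f = 33, h = 2.
Lower quartile ≈ 4 + ((41.5 − 35) / 33) × 2 = 4.3939

4.39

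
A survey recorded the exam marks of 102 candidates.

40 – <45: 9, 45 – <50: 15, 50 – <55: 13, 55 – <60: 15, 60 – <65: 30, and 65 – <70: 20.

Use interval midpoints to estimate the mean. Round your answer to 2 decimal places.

Midpoints: 42.5, 47.5, 52.5, 57.5, 62.5, 67.5
Σfm = 9×42.5 + 15×47.5 + 13×52.5 + 15×57.5 + 30×62.5 + 20×67.5 = 5865
n = Σf = 102
Mean = 5865 / 102 = 57.5000

57.50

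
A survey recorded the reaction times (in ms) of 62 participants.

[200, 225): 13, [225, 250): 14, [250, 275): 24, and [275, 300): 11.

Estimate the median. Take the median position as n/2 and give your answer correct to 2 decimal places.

Cumulative frequencies: 13, 27, 51, 62
n = 62; position = n/2 = 31.
This falls in the class [250, 275): L = 250, F = 27, f = 24, h = 25.
Median ≈ 250 + ((31 − 27) / 24) × 25 = 254.1667

254.17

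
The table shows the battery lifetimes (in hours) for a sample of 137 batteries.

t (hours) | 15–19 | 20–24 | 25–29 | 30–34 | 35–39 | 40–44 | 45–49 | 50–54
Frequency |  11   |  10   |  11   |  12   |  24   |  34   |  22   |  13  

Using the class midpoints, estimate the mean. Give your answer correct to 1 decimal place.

37.3

Midpoints: 17, 22, 27, 32, 37, 42, 47, 52
Σfm = 11×17 + 10×22 + 11×27 + 12×32 + 24×37 + 34×42 + 22×47 + 13×52 = 5114
n = Σf = 137
Mean = 5114 / 137 = 37.3285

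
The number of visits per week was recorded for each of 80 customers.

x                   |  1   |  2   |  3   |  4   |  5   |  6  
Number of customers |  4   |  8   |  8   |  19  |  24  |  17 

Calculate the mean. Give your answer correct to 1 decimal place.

Values: 1, 2, 3, 4, 5, 6
Σfx = 4×1 + 8×2 + 8×3 + 19×4 + 24×5 + 17×6 = 342
n = Σf = 80
Mean = 342 / 80 = 4.2750

4.3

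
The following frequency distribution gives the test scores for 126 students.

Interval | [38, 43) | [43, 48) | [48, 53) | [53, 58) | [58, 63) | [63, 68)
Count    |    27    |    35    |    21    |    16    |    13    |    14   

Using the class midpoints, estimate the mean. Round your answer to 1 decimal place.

50.3

Midpoints: 40.5, 45.5, 50.5, 55.5, 60.5, 65.5
Σfm = 27×40.5 + 35×45.5 + 21×50.5 + 16×55.5 + 13×60.5 + 14×65.5 = 6338
n = Σf = 126
Mean = 6338 / 126 = 50.3016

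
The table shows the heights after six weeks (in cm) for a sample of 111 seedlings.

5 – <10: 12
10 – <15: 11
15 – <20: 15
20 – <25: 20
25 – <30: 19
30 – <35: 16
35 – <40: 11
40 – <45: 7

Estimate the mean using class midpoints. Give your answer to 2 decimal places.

Midpoints: 7.5, 12.5, 17.5, 22.5, 27.5, 32.5, 37.5, 42.5
Σfm = 12×7.5 + 11×12.5 + 15×17.5 + 20×22.5 + 19×27.5 + 16×32.5 + 11×37.5 + 7×42.5 = 2692.5
n = Σf = 111
Mean = 2692.5 / 111 = 24.2568

24.26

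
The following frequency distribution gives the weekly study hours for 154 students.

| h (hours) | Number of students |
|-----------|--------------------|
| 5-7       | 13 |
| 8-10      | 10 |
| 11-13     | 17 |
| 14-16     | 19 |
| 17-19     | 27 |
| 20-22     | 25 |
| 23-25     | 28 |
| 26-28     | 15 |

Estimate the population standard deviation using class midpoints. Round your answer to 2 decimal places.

Midpoints: 6, 9, 12, 15, 18, 21, 24, 27
n = 154, Σfm = 2745, mean = 17.8247
Σfm² = 54837
Σf(m − x̄)² = Σfm² − (Σfm)²/n = 54837 − 2745²/154 = 5908.2662
Population variance = 5908.2662 / 154 = 38.3654
Standard deviation = √38.3654 = 6.1940

6.19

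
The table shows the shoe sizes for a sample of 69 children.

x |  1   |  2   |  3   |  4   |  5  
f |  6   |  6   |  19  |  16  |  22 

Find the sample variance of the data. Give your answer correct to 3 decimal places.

Values: 1, 2, 3, 4, 5
n = 69, Σfx = 249, mean = 3.6087
Σfx² = 1007
Σf(x − x̄)² = Σfx² − (Σfx)²/n = 1007 − 249²/69 = 108.4348
Sample variance = 108.4348 / 68 = 1.5946

1.595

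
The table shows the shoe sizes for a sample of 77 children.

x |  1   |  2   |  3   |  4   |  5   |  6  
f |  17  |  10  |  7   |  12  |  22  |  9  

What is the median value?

Cumulative frequencies: 17, 27, 34, 46, 68, 77
n = 77, so the median is the value in position (n+1)/2 = 39.
Position 39 falls at value 4.

4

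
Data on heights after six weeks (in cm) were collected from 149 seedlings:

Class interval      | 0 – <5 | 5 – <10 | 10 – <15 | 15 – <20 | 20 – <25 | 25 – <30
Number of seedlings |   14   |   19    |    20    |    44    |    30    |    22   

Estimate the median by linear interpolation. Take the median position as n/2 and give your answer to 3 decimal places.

17.443

Cumulative frequencies: 14, 33, 53, 97, 127, 149
n = 149; position = n/2 = 74.5.
This falls in the class 15 – <20: L = 15, F = 53, f = 44, h = 5.
Median ≈ 15 + ((74.5 − 53) / 44) × 5 = 17.4432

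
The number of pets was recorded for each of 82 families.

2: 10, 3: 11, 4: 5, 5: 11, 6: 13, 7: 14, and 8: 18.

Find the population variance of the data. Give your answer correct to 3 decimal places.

Values: 2, 3, 4, 5, 6, 7, 8
n = 82, Σfx = 448, mean = 5.4634
Σfx² = 2800
Σf(x − x̄)² = Σfx² − (Σfx)²/n = 2800 − 448²/82 = 352.3902
Population variance = 352.3902 / 82 = 4.2974

4.297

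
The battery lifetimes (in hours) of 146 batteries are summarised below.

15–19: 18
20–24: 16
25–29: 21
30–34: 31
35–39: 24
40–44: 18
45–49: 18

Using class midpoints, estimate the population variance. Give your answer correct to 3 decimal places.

Midpoints: 17, 22, 27, 32, 37, 42, 47
n = 146, Σfm = 4707, mean = 32.2397
Σfm² = 164369
Σf(m − x̄)² = Σfm² − (Σfm)²/n = 164369 − 4707²/146 = 12616.6096
Population variance = 12616.6096 / 146 = 86.4151

86.415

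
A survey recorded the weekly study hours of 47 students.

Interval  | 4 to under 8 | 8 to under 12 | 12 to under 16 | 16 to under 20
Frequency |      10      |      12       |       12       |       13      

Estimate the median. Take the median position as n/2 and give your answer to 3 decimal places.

Cumulative frequencies: 10, 22, 34, 47
n = 47; position = n/2 = 23.5.
This falls in the class 12 to under 16: L = 12, F = 22, f = 12, h = 4.
Median ≈ 12 + ((23.5 − 22) / 12) × 4 = 12.5000

12.500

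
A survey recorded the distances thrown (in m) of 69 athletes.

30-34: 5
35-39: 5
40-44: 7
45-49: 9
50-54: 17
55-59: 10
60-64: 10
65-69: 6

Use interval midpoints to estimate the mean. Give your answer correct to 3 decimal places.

Midpoints: 32, 37, 42, 47, 52, 57, 62, 67
Σfm = 5×32 + 5×37 + 7×42 + 9×47 + 17×52 + 10×57 + 10×62 + 6×67 = 3538
n = Σf = 69
Mean = 3538 / 69 = 51.2754

51.275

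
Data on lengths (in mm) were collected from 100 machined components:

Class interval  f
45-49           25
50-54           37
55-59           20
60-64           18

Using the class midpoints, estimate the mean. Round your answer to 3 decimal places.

Midpoints: 47, 52, 57, 62
Σfm = 25×47 + 37×52 + 20×57 + 18×62 = 5355
n = Σf = 100
Mean = 5355 / 100 = 53.5500

53.550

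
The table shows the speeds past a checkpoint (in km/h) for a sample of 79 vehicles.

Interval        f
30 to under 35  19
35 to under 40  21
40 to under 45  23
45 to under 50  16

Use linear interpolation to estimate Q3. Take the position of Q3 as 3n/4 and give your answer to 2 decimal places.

Cumulative frequencies: 19, 40, 63, 79
n = 79; position = 3n/4 = 59.25.
This falls in the class 40 to under 45: L = 40, F = 40, f = 23, h = 5.
Upper quartile ≈ 40 + ((59.25 − 40) / 23) × 5 = 44.1848

44.18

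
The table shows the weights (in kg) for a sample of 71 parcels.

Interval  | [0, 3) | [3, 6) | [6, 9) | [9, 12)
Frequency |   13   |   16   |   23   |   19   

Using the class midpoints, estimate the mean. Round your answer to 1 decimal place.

Midpoints: 1.5, 4.5, 7.5, 10.5
Σfm = 13×1.5 + 16×4.5 + 23×7.5 + 19×10.5 = 463.5
n = Σf = 71
Mean = 463.5 / 71 = 6.5282

6.5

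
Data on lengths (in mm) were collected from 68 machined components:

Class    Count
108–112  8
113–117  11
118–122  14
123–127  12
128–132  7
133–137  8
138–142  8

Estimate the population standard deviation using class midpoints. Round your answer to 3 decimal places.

Midpoints: 110, 115, 120, 125, 130, 135, 140
n = 68, Σfm = 8435, mean = 124.0441
Σfm² = 1052275
Σf(m − x̄)² = Σfm² − (Σfm)²/n = 1052275 − 8435²/68 = 5962.8676
Population variance = 5962.8676 / 68 = 87.6892
Standard deviation = √87.6892 = 9.3643

9.364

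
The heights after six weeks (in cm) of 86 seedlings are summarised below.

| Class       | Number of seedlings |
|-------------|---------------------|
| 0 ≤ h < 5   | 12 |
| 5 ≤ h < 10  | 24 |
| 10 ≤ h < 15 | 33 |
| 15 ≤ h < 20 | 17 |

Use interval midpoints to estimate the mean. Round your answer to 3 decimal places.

Midpoints: 2.5, 7.5, 12.5, 17.5
Σfm = 12×2.5 + 24×7.5 + 33×12.5 + 17×17.5 = 920
n = Σf = 86
Mean = 920 / 86 = 10.6977

10.698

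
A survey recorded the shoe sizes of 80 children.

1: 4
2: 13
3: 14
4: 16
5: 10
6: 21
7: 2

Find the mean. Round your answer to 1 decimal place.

Values: 1, 2, 3, 4, 5, 6, 7
Σfx = 4×1 + 13×2 + 14×3 + 16×4 + 10×5 + 21×6 + 2×7 = 326
n = Σf = 80
Mean = 326 / 80 = 4.0750

4.1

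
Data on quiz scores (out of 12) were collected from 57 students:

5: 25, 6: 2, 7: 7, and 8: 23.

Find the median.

Cumulative frequencies: 25, 27, 34, 57
n = 57, so the median is the value in position (n+1)/2 = 29.
Position 29 falls at value 7.

7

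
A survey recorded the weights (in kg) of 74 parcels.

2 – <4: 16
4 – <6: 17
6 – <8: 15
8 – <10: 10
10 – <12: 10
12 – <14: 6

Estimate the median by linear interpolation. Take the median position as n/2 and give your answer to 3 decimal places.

6.533

Cumulative frequencies: 16, 33, 48, 58, 68, 74
n = 74; position = n/2 = 37.
This falls in the class 6 – <8: L = 6, F = 33, f = 15, h = 2.
Median ≈ 6 + ((37 − 33) / 15) × 2 = 6.5333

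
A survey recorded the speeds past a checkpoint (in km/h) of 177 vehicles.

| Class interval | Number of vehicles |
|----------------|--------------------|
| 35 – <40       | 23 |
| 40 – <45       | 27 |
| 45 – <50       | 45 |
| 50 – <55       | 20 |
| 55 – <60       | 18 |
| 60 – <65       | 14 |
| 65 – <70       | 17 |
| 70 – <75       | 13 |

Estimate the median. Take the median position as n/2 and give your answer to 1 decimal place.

Cumulative frequencies: 23, 50, 95, 115, 133, 147, 164, 177
n = 177; position = n/2 = 88.5.
This falls in the class 45 – <50: L = 45, F = 50, f = 45, h = 5.
Median ≈ 45 + ((88.5 − 50) / 45) × 5 = 49.2778

49.3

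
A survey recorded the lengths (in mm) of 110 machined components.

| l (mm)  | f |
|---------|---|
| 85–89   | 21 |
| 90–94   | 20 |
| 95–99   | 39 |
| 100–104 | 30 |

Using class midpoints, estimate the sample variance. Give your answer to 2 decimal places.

28.60

Midpoints: 87, 92, 97, 102
n = 110, Σfm = 10510, mean = 95.5455
Σfm² = 1007300
Σf(m − x̄)² = Σfm² − (Σfm)²/n = 1007300 − 10510²/110 = 3117.2727
Sample variance = 3117.2727 / 109 = 28.5988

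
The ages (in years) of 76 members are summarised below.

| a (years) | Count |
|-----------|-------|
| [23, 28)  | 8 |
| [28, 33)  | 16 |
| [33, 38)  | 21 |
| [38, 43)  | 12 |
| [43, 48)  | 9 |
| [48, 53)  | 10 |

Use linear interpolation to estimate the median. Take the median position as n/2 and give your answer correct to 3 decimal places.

Cumulative frequencies: 8, 24, 45, 57, 66, 76
n = 76; position = n/2 = 38.
This falls in the class [33, 38): L = 33, F = 24, f = 21, h = 5.
Median ≈ 33 + ((38 − 24) / 21) × 5 = 36.3333

36.333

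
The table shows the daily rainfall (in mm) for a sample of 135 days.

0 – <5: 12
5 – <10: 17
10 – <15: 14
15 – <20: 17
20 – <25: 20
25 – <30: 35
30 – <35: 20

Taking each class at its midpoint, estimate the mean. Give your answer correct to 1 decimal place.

Midpoints: 2.5, 7.5, 12.5, 17.5, 22.5, 27.5, 32.5
Σfm = 12×2.5 + 17×7.5 + 14×12.5 + 17×17.5 + 20×22.5 + 35×27.5 + 20×32.5 = 2692.5
n = Σf = 135
Mean = 2692.5 / 135 = 19.9444

19.9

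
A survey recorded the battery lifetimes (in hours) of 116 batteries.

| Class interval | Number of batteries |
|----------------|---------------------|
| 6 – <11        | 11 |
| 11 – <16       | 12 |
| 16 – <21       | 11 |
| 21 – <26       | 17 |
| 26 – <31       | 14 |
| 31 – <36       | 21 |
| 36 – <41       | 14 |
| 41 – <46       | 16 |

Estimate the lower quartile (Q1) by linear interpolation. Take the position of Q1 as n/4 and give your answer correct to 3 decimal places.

Cumulative frequencies: 11, 23, 34, 51, 65, 86, 100, 116
n = 116; position = n/4 = 29.
This falls in the class 16 – <21: L = 16, F = 23, f = 11, h = 5.
Lower quartile ≈ 16 + ((29 − 23) / 11) × 5 = 18.7273

18.727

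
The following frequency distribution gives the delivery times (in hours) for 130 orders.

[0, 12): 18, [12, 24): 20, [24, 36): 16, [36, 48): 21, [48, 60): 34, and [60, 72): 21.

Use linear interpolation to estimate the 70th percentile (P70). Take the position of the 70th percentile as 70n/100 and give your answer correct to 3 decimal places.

Cumulative frequencies: 18, 38, 54, 75, 109, 130
n = 130; position = 70n/100 = 91.
This falls in the class [48, 60): L = 48, F = 75, f = 34, h = 12.
70th percentile ≈ 48 + ((91 − 75) / 34) × 12 = 53.6471

53.647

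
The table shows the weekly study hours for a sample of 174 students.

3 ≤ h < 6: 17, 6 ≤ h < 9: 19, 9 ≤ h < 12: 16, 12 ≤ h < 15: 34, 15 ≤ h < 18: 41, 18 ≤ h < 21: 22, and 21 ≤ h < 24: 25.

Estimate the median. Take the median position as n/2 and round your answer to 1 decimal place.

15.1

Cumulative frequencies: 17, 36, 52, 86, 127, 149, 174
n = 174; position = n/2 = 87.
This falls in the class 15 ≤ h < 18: L = 15, F = 86, f = 41, h = 3.
Median ≈ 15 + ((87 − 86) / 41) × 3 = 15.0732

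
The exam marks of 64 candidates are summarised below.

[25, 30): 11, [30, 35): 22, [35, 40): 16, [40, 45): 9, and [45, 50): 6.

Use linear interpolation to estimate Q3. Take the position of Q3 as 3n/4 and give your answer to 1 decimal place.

39.7

Cumulative frequencies: 11, 33, 49, 58, 64
n = 64; position = 3n/4 = 48.
This falls in the class [35, 40): L = 35, F = 33, f = 16, h = 5.
Upper quartile ≈ 35 + ((48 − 33) / 16) × 5 = 39.6875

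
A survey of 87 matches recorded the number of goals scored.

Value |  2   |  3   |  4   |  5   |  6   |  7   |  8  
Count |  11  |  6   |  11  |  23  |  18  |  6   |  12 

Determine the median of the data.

Cumulative frequencies: 11, 17, 28, 51, 69, 75, 87
n = 87, so the median is the value in position (n+1)/2 = 44.
Position 44 falls at value 5.

5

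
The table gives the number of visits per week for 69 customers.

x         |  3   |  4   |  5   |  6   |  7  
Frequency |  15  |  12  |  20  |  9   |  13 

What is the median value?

5

Cumulative frequencies: 15, 27, 47, 56, 69
n = 69, so the median is the value in position (n+1)/2 = 35.
Position 35 falls at value 5.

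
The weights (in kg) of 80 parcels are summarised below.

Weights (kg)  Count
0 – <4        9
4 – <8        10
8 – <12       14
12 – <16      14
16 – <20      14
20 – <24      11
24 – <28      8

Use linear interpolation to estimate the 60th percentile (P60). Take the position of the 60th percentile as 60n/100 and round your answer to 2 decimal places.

16.29

Cumulative frequencies: 9, 19, 33, 47, 61, 72, 80
n = 80; position = 60n/100 = 48.
This falls in the class 16 – <20: L = 16, F = 47, f = 14, h = 4.
60th percentile ≈ 16 + ((48 − 47) / 14) × 4 = 16.2857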